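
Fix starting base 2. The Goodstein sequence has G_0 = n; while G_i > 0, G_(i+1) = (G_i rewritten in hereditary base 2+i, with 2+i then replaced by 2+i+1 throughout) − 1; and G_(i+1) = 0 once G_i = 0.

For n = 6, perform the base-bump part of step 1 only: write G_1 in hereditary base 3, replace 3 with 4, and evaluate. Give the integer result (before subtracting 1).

6 —HB2→ 2^2 + 2 —bump→ 3^3 + 3 = 30 —(−1)→ 29
29 —HB3→ 3^3 + 2 —bump→ 4^4 + 2 = 258 —(−1)→ 257

258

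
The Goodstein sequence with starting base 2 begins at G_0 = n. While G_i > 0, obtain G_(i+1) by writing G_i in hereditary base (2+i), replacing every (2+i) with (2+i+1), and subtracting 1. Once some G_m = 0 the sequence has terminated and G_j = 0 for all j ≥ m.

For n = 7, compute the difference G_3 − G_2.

step 0: 7 = 2^2 + 2 + 1; sub 3 for 2: 3^3 + 3 + 1; = 31; G_1 = 31−1 = 30
step 1: 30 = 3^3 + 3; sub 4 for 3: 4^4 + 4; = 260; G_2 = 260−1 = 259
step 2: 259 = 4^4 + 3; sub 5 for 4: 5^5 + 3; = 3128; G_3 = 3128−1 = 3127

2868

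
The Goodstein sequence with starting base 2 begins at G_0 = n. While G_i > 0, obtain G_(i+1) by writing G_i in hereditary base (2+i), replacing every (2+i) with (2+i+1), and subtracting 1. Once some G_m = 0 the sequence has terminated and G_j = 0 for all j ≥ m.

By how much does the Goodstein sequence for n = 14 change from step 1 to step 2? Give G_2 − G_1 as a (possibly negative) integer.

i=0: 14 = 2^(2 + 1) + 2^2 + 2 (b=2); 2→3: 3^(3 + 1) + 3^3 + 3 = 111; 111−1 = 110
i=1: 110 = 3^(3 + 1) + 3^3 + 2 (b=3); 3→4: 4^(4 + 1) + 4^4 + 2 = 1282; 1282−1 = 1281

1171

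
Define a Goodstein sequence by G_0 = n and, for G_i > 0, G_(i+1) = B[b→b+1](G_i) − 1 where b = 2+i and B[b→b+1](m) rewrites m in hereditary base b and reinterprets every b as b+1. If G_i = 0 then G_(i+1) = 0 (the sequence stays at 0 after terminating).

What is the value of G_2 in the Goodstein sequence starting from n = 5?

G_0 = 5. HB_2(5) = 2^2 + 1. Bump = 28. G_1 = 27.
G_1 = 27. HB_3(27) = 3^3. Bump = 256. G_2 = 255.
G_2 = 255. HB_4(255) = 3·4^3 + 3·4^2 + 3·4 + 3. Bump = 468. G_3 = 467.

255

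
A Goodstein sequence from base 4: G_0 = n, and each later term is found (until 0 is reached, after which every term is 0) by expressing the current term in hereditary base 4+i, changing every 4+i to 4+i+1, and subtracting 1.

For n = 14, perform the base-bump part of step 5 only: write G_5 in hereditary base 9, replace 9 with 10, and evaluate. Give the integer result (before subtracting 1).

24

(0) 14|_4 = 3·4 + 2 ↦ 3·5 + 2|_5 = 17 ⇒ 16
(1) 16|_5 = 3·5 + 1 ↦ 3·6 + 1|_6 = 19 ⇒ 18
(2) 18|_6 = 3·6 ↦ 3·7|_7 = 21 ⇒ 20
(3) 20|_7 = 2·7 + 6 ↦ 2·8 + 6|_8 = 22 ⇒ 21
(4) 21|_8 = 2·8 + 5 ↦ 2·9 + 5|_9 = 23 ⇒ 22
(5) 22|_9 = 2·9 + 4 ↦ 2·10 + 4|_10 = 24 ⇒ 23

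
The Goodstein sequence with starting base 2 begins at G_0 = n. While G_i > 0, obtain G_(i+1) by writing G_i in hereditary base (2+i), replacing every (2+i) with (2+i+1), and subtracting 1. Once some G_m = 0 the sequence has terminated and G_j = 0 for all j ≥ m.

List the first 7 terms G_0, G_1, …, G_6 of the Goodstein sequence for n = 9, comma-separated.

step 0: 9 = 2^(2 + 1) + 1; sub 3 for 2: 3^(3 + 1) + 1; = 82; G_1 = 82−1 = 81
step 1: 81 = 3^(3 + 1); sub 4 for 3: 4^(4 + 1); = 1024; G_2 = 1024−1 = 1023
step 2: 1023 = 3·4^4 + 3·4^3 + 3·4^2 + 3·4 + 3; sub 5 for 4: 3·5^5 + 3·5^3 + 3·5^2 + 3·5 + 3; = 9843; G_3 = 9843−1 = 9842
step 3: 9842 = 3·5^5 + 3·5^3 + 3·5^2 + 3·5 + 2; sub 6 for 5: 3·6^6 + 3·6^3 + 3·6^2 + 3·6 + 2; = 140744; G_4 = 140744−1 = 140743
step 4: 140743 = 3·6^6 + 3·6^3 + 3·6^2 + 3·6 + 1; sub 7 for 6: 3·7^7 + 3·7^3 + 3·7^2 + 3·7 + 1; = 2471827; G_5 = 2471827−1 = 2471826
step 5: 2471826 = 3·7^7 + 3·7^3 + 3·7^2 + 3·7; sub 8 for 7: 3·8^8 + 3·8^3 + 3·8^2 + 3·8; = 50333400; G_6 = 50333400−1 = 50333399

9, 81, 1023, 9842, 140743, 2471826, 50333399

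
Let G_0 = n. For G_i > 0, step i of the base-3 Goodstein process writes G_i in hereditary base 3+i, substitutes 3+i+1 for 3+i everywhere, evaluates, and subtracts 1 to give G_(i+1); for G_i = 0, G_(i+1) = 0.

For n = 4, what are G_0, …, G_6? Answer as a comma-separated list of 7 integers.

i=0: 4 = 3 + 1 (b=3); 3→4: 4 + 1 = 5; 5−1 = 4
i=1: 4 = 4 (b=4); 4→5: 5 = 5; 5−1 = 4
i=2: 4 = 4 (b=5); 5→6: 4 = 4; 4−1 = 3
i=3: 3 = 3 (b=6); 6→7: 3 = 3; 3−1 = 2
i=4: 2 = 2 (b=7); 7→8: 2 = 2; 2−1 = 1
i=5: 1 = 1 (b=8); 8→9: 1 = 1; 1−1 = 0

4, 4, 4, 3, 2, 1, 0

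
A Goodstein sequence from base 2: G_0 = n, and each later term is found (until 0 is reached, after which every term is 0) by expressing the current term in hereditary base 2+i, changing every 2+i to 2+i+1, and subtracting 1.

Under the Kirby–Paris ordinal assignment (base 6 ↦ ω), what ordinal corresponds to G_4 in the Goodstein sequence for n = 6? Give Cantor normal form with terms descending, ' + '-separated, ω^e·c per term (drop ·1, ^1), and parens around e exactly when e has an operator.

step 0: 6 = 2^2 + 2; sub 3 for 2: 3^3 + 3; = 30; G_1 = 30−1 = 29
step 1: 29 = 3^3 + 2; sub 4 for 3: 4^4 + 2; = 258; G_2 = 258−1 = 257
step 2: 257 = 4^4 + 1; sub 5 for 4: 5^5 + 1; = 3126; G_3 = 3126−1 = 3125
step 3: 3125 = 5^5; sub 6 for 5: 6^6; = 46656; G_4 = 46656−1 = 46655
step 4: 46655 = 5·6^5 + 5·6^4 + 5·6^3 + 5·6^2 + 5·6 + 5; sub 7 for 6: 5·7^5 + 5·7^4 + 5·7^3 + 5·7^2 + 5·7 + 5; = 98040; G_5 = 98040−1 = 98039

ω^5·5 + ω^4·5 + ω^3·5 + ω^2·5 + ω·5 + 5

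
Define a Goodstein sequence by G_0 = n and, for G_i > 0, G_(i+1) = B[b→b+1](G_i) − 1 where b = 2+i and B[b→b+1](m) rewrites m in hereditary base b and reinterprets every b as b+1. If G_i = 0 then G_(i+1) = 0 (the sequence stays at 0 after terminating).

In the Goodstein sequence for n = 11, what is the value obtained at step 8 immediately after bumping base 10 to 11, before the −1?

G_0=11  [base 2] 2^(2 + 1) + 2 + 1  →[2↦3]→  3^(3 + 1) + 3 + 1 = 85  −1 ⇒ G_1=84
G_1=84  [base 3] 3^(3 + 1) + 3  →[3↦4]→  4^(4 + 1) + 4 = 1028  −1 ⇒ G_2=1027
G_2=1027  [base 4] 4^(4 + 1) + 3  →[4↦5]→  5^(5 + 1) + 3 = 15628  −1 ⇒ G_3=15627
G_3=15627  [base 5] 5^(5 + 1) + 2  →[5↦6]→  6^(6 + 1) + 2 = 279938  −1 ⇒ G_4=279937
G_4=279937  [base 6] 6^(6 + 1) + 1  →[6↦7]→  7^(7 + 1) + 1 = 5764802  −1 ⇒ G_5=5764801
G_5=5764801  [base 7] 7^(7 + 1)  →[7↦8]→  8^(8 + 1) = 134217728  −1 ⇒ G_6=134217727
G_6=134217727  [base 8] 7·8^8 + 7·8^7 + 7·8^6 + 7·8^5 + 7·8^4 + 7·8^3 + 7·8^2 + 7·8 + 7  →[8↦9]→  7·9^9 + 7·9^7 + 7·9^6 + 7·9^5 + 7·9^4 + 7·9^3 + 7·9^2 + 7·9 + 7 = 2749609303  −1 ⇒ G_7=2749609302
G_7=2749609302  [base 9] 7·9^9 + 7·9^7 + 7·9^6 + 7·9^5 + 7·9^4 + 7·9^3 + 7·9^2 + 7·9 + 6  →[9↦10]→  7·10^10 + 7·10^7 + 7·10^6 + 7·10^5 + 7·10^4 + 7·10^3 + 7·10^2 + 7·10 + 6 = 70077777776  −1 ⇒ G_8=70077777775

1997331745491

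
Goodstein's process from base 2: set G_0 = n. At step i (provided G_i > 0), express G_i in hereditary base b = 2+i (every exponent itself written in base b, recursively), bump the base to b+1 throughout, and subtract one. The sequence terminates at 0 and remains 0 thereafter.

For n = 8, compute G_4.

93395

G_0 = 8. HB_2(8) = 2^(2 + 1). Bump = 81. G_1 = 80.
G_1 = 80. HB_3(80) = 2·3^3 + 2·3^2 + 2·3 + 2. Bump = 554. G_2 = 553.
G_2 = 553. HB_4(553) = 2·4^4 + 2·4^2 + 2·4 + 1. Bump = 6311. G_3 = 6310.
G_3 = 6310. HB_5(6310) = 2·5^5 + 2·5^2 + 2·5. Bump = 93396. G_4 = 93395.
G_4 = 93395. HB_6(93395) = 2·6^6 + 2·6^2 + 6 + 5. Bump = 1647196. G_5 = 1647195.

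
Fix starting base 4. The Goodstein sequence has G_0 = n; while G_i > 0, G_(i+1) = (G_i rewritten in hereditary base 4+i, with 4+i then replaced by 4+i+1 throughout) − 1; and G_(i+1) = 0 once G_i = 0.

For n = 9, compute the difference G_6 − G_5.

0

9 —HB4→ 2·4 + 1 —bump→ 2·5 + 1 = 11 —(−1)→ 10
10 —HB5→ 2·5 —bump→ 2·6 = 12 —(−1)→ 11
11 —HB6→ 6 + 5 —bump→ 7 + 5 = 12 —(−1)→ 11
11 —HB7→ 7 + 4 —bump→ 8 + 4 = 12 —(−1)→ 11
11 —HB8→ 8 + 3 —bump→ 9 + 3 = 12 —(−1)→ 11
11 —HB9→ 9 + 2 —bump→ 10 + 2 = 12 —(−1)→ 11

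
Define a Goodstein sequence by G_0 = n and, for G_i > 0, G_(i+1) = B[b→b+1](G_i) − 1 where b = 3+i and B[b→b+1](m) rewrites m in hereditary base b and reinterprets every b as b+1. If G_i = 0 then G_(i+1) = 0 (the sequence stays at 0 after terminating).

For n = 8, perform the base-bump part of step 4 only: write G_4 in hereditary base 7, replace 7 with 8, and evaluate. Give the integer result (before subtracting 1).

12

8 —HB3→ 2·3 + 2 —bump→ 2·4 + 2 = 10 —(−1)→ 9
9 —HB4→ 2·4 + 1 —bump→ 2·5 + 1 = 11 —(−1)→ 10
10 —HB5→ 2·5 —bump→ 2·6 = 12 —(−1)→ 11
11 —HB6→ 6 + 5 —bump→ 7 + 5 = 12 —(−1)→ 11
11 —HB7→ 7 + 4 —bump→ 8 + 4 = 12 —(−1)→ 11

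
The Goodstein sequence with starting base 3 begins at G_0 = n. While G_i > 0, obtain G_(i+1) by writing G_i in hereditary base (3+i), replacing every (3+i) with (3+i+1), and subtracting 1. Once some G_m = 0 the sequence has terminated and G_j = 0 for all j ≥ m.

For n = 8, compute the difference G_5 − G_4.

(0) 8|_3 = 2·3 + 2 ↦ 2·4 + 2|_4 = 10 ⇒ 9
(1) 9|_4 = 2·4 + 1 ↦ 2·5 + 1|_5 = 11 ⇒ 10
(2) 10|_5 = 2·5 ↦ 2·6|_6 = 12 ⇒ 11
(3) 11|_6 = 6 + 5 ↦ 7 + 5|_7 = 12 ⇒ 11
(4) 11|_7 = 7 + 4 ↦ 8 + 4|_8 = 12 ⇒ 11

0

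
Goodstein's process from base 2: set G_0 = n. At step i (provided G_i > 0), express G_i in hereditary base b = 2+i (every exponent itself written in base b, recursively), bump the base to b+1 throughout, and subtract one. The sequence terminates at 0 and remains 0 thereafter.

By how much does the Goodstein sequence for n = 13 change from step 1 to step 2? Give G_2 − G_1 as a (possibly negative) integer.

1171

13 —HB2→ 2^(2 + 1) + 2^2 + 1 —bump→ 3^(3 + 1) + 3^3 + 1 = 109 —(−1)→ 108
108 —HB3→ 3^(3 + 1) + 3^3 —bump→ 4^(4 + 1) + 4^4 = 1280 —(−1)→ 1279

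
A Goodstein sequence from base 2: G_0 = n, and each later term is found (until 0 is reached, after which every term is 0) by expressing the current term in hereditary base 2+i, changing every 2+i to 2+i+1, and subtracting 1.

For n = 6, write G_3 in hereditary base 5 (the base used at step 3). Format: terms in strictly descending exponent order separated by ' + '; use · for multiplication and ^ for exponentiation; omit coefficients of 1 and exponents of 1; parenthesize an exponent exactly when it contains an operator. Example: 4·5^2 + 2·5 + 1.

[0] 6 ≡ 2^2 + 2 (base 2). Lift 3: 30. −1: 29.
[1] 29 ≡ 3^3 + 2 (base 3). Lift 4: 258. −1: 257.
[2] 257 ≡ 4^4 + 1 (base 4). Lift 5: 3126. −1: 3125.

5^5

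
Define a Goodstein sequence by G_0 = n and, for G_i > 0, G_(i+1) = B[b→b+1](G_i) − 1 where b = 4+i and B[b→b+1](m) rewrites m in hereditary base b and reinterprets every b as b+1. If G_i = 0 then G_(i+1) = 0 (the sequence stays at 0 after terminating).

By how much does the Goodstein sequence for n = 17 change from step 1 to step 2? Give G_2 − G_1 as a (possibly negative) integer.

[0] 17 ≡ 4^2 + 1 (base 4). Lift 5: 26. −1: 25.
[1] 25 ≡ 5^2 (base 5). Lift 6: 36. −1: 35.

10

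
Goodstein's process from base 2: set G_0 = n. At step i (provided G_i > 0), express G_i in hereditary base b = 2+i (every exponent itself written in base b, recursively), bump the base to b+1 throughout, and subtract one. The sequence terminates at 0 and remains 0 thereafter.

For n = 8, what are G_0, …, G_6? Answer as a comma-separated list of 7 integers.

[0] 8 ≡ 2^(2 + 1) (base 2). Lift 3: 81. −1: 80.
[1] 80 ≡ 2·3^3 + 2·3^2 + 2·3 + 2 (base 3). Lift 4: 554. −1: 553.
[2] 553 ≡ 2·4^4 + 2·4^2 + 2·4 + 1 (base 4). Lift 5: 6311. −1: 6310.
[3] 6310 ≡ 2·5^5 + 2·5^2 + 2·5 (base 5). Lift 6: 93396. −1: 93395.
[4] 93395 ≡ 2·6^6 + 2·6^2 + 6 + 5 (base 6). Lift 7: 1647196. −1: 1647195.
[5] 1647195 ≡ 2·7^7 + 2·7^2 + 7 + 4 (base 7). Lift 8: 33554572. −1: 33554571.

8, 80, 553, 6310, 93395, 1647195, 33554571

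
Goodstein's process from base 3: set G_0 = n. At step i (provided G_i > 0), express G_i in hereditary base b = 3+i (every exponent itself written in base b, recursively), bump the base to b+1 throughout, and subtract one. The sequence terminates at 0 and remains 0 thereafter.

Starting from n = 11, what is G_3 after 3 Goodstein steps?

step 0: 11 = 3^2 + 2; sub 4 for 3: 4^2 + 2; = 18; G_1 = 18−1 = 17
step 1: 17 = 4^2 + 1; sub 5 for 4: 5^2 + 1; = 26; G_2 = 26−1 = 25
step 2: 25 = 5^2; sub 6 for 5: 6^2; = 36; G_3 = 36−1 = 35

35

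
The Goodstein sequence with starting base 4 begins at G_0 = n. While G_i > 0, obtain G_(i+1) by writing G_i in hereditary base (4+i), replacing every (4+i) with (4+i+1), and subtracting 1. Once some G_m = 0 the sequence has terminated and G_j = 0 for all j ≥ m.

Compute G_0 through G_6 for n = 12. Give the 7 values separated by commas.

12, 14, 15, 16, 17, 18, 19

12 —HB4→ 3·4 —bump→ 3·5 = 15 —(−1)→ 14
14 —HB5→ 2·5 + 4 —bump→ 2·6 + 4 = 16 —(−1)→ 15
15 —HB6→ 2·6 + 3 —bump→ 2·7 + 3 = 17 —(−1)→ 16
16 —HB7→ 2·7 + 2 —bump→ 2·8 + 2 = 18 —(−1)→ 17
17 —HB8→ 2·8 + 1 —bump→ 2·9 + 1 = 19 —(−1)→ 18
18 —HB9→ 2·9 —bump→ 2·10 = 20 —(−1)→ 19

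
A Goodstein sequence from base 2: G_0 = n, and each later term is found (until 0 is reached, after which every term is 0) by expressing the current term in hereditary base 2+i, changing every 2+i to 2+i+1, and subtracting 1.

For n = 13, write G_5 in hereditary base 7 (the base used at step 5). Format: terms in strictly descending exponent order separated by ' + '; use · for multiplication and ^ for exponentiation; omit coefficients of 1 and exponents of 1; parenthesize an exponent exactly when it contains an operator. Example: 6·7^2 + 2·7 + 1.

(0) 13|_2 = 2^(2 + 1) + 2^2 + 1 ↦ 3^(3 + 1) + 3^3 + 1|_3 = 109 ⇒ 108
(1) 108|_3 = 3^(3 + 1) + 3^3 ↦ 4^(4 + 1) + 4^4|_4 = 1280 ⇒ 1279
(2) 1279|_4 = 4^(4 + 1) + 3·4^3 + 3·4^2 + 3·4 + 3 ↦ 5^(5 + 1) + 3·5^3 + 3·5^2 + 3·5 + 3|_5 = 16093 ⇒ 16092
(3) 16092|_5 = 5^(5 + 1) + 3·5^3 + 3·5^2 + 3·5 + 2 ↦ 6^(6 + 1) + 3·6^3 + 3·6^2 + 3·6 + 2|_6 = 280712 ⇒ 280711
(4) 280711|_6 = 6^(6 + 1) + 3·6^3 + 3·6^2 + 3·6 + 1 ↦ 7^(7 + 1) + 3·7^3 + 3·7^2 + 3·7 + 1|_7 = 5765999 ⇒ 5765998
(5) 5765998|_7 = 7^(7 + 1) + 3·7^3 + 3·7^2 + 3·7 ↦ 8^(8 + 1) + 3·8^3 + 3·8^2 + 3·8|_8 = 134219480 ⇒ 134219479

7^(7 + 1) + 3·7^3 + 3·7^2 + 3·7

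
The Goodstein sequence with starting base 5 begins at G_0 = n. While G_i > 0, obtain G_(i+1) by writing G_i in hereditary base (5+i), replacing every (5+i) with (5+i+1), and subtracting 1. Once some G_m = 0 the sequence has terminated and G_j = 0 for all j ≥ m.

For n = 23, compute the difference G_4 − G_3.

G_0=23  [base 5] 4·5 + 3  →[5↦6]→  4·6 + 3 = 27  −1 ⇒ G_1=26
G_1=26  [base 6] 4·6 + 2  →[6↦7]→  4·7 + 2 = 30  −1 ⇒ G_2=29
G_2=29  [base 7] 4·7 + 1  →[7↦8]→  4·8 + 1 = 33  −1 ⇒ G_3=32
G_3=32  [base 8] 4·8  →[8↦9]→  4·9 = 36  −1 ⇒ G_4=35

3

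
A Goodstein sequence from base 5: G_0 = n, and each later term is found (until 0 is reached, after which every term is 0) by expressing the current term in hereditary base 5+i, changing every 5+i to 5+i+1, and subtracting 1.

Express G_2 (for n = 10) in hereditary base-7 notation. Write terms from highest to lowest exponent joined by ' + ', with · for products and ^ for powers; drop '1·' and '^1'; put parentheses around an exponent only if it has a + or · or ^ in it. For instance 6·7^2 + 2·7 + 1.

10 —HB5→ 2·5 —bump→ 2·6 = 12 —(−1)→ 11
11 —HB6→ 6 + 5 —bump→ 7 + 5 = 12 —(−1)→ 11
11 —HB7→ 7 + 4 —bump→ 8 + 4 = 12 —(−1)→ 11

7 + 4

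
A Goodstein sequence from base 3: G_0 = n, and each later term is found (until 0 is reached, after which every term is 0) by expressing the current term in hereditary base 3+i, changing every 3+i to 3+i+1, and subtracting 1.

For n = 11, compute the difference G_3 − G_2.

10

step 0: 11 = 3^2 + 2; sub 4 for 3: 4^2 + 2; = 18; G_1 = 18−1 = 17
step 1: 17 = 4^2 + 1; sub 5 for 4: 5^2 + 1; = 26; G_2 = 26−1 = 25
step 2: 25 = 5^2; sub 6 for 5: 6^2; = 36; G_3 = 36−1 = 35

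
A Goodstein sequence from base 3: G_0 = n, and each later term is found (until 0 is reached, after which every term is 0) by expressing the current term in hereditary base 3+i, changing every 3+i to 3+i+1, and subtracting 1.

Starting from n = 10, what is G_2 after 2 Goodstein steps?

24

G_0 = 10. HB_3(10) = 3^2 + 1. Bump = 17. G_1 = 16.
G_1 = 16. HB_4(16) = 4^2. Bump = 25. G_2 = 24.
G_2 = 24. HB_5(24) = 4·5 + 4. Bump = 28. G_3 = 27.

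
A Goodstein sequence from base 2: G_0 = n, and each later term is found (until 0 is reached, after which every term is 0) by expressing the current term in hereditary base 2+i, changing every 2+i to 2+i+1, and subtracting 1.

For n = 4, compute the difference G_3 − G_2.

19

(0) 4|_2 = 2^2 ↦ 3^3|_3 = 27 ⇒ 26
(1) 26|_3 = 2·3^2 + 2·3 + 2 ↦ 2·4^2 + 2·4 + 2|_4 = 42 ⇒ 41
(2) 41|_4 = 2·4^2 + 2·4 + 1 ↦ 2·5^2 + 2·5 + 1|_5 = 61 ⇒ 60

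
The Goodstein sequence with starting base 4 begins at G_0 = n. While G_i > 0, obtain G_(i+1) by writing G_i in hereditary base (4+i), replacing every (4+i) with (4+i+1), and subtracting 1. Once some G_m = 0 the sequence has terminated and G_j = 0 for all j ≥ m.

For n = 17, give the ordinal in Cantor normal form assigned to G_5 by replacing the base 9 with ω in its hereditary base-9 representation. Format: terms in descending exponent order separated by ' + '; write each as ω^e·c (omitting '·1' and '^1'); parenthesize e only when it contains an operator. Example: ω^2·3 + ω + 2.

17 —HB4→ 4^2 + 1 —bump→ 5^2 + 1 = 26 —(−1)→ 25
25 —HB5→ 5^2 —bump→ 6^2 = 36 —(−1)→ 35
35 —HB6→ 5·6 + 5 —bump→ 5·7 + 5 = 40 —(−1)→ 39
39 —HB7→ 5·7 + 4 —bump→ 5·8 + 4 = 44 —(−1)→ 43
43 —HB8→ 5·8 + 3 —bump→ 5·9 + 3 = 48 —(−1)→ 47
47 —HB9→ 5·9 + 2 —bump→ 5·10 + 2 = 52 —(−1)→ 51

ω·5 + 2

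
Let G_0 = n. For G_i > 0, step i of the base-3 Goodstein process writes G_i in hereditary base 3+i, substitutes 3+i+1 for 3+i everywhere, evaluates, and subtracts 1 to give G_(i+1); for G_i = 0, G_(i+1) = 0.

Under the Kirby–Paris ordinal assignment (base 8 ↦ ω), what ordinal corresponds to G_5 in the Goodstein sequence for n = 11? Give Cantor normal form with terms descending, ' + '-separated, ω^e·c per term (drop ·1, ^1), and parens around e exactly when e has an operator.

ω·5 + 3

[0] 11 ≡ 3^2 + 2 (base 3). Lift 4: 18. −1: 17.
[1] 17 ≡ 4^2 + 1 (base 4). Lift 5: 26. −1: 25.
[2] 25 ≡ 5^2 (base 5). Lift 6: 36. −1: 35.
[3] 35 ≡ 5·6 + 5 (base 6). Lift 7: 40. −1: 39.
[4] 39 ≡ 5·7 + 4 (base 7). Lift 8: 44. −1: 43.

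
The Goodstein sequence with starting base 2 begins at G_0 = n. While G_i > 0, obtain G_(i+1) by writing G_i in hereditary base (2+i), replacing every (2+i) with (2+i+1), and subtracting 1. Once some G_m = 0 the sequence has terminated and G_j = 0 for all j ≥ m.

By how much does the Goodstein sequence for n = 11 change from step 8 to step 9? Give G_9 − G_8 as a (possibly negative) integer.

G_0 = 11. HB_2(11) = 2^(2 + 1) + 2 + 1. Bump = 85. G_1 = 84.
G_1 = 84. HB_3(84) = 3^(3 + 1) + 3. Bump = 1028. G_2 = 1027.
G_2 = 1027. HB_4(1027) = 4^(4 + 1) + 3. Bump = 15628. G_3 = 15627.
G_3 = 15627. HB_5(15627) = 5^(5 + 1) + 2. Bump = 279938. G_4 = 279937.
G_4 = 279937. HB_6(279937) = 6^(6 + 1) + 1. Bump = 5764802. G_5 = 5764801.
G_5 = 5764801. HB_7(5764801) = 7^(7 + 1). Bump = 134217728. G_6 = 134217727.
G_6 = 134217727. HB_8(134217727) = 7·8^8 + 7·8^7 + 7·8^6 + 7·8^5 + 7·8^4 + 7·8^3 + 7·8^2 + 7·8 + 7. Bump = 2749609303. G_7 = 2749609302.
G_7 = 2749609302. HB_9(2749609302) = 7·9^9 + 7·9^7 + 7·9^6 + 7·9^5 + 7·9^4 + 7·9^3 + 7·9^2 + 7·9 + 6. Bump = 70077777776. G_8 = 70077777775.
G_8 = 70077777775. HB_10(70077777775) = 7·10^10 + 7·10^7 + 7·10^6 + 7·10^5 + 7·10^4 + 7·10^3 + 7·10^2 + 7·10 + 5. Bump = 1997331745491. G_9 = 1997331745490.

1927253967715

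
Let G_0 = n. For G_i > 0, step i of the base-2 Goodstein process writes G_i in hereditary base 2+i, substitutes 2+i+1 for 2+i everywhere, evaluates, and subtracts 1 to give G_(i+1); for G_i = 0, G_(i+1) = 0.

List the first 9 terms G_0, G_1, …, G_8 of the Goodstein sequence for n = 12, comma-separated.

12, 107, 1065, 15685, 280019, 5764910, 134217867, 3486784574, 100000000211

i=0: 12 = 2^(2 + 1) + 2^2 (b=2); 2→3: 3^(3 + 1) + 3^3 = 108; 108−1 = 107
i=1: 107 = 3^(3 + 1) + 2·3^2 + 2·3 + 2 (b=3); 3→4: 4^(4 + 1) + 2·4^2 + 2·4 + 2 = 1066; 1066−1 = 1065
i=2: 1065 = 4^(4 + 1) + 2·4^2 + 2·4 + 1 (b=4); 4→5: 5^(5 + 1) + 2·5^2 + 2·5 + 1 = 15686; 15686−1 = 15685
i=3: 15685 = 5^(5 + 1) + 2·5^2 + 2·5 (b=5); 5→6: 6^(6 + 1) + 2·6^2 + 2·6 = 280020; 280020−1 = 280019
i=4: 280019 = 6^(6 + 1) + 2·6^2 + 6 + 5 (b=6); 6→7: 7^(7 + 1) + 2·7^2 + 7 + 5 = 5764911; 5764911−1 = 5764910
i=5: 5764910 = 7^(7 + 1) + 2·7^2 + 7 + 4 (b=7); 7→8: 8^(8 + 1) + 2·8^2 + 8 + 4 = 134217868; 134217868−1 = 134217867
i=6: 134217867 = 8^(8 + 1) + 2·8^2 + 8 + 3 (b=8); 8→9: 9^(9 + 1) + 2·9^2 + 9 + 3 = 3486784575; 3486784575−1 = 3486784574
i=7: 3486784574 = 9^(9 + 1) + 2·9^2 + 9 + 2 (b=9); 9→10: 10^(10 + 1) + 2·10^2 + 10 + 2 = 100000000212; 100000000212−1 = 100000000211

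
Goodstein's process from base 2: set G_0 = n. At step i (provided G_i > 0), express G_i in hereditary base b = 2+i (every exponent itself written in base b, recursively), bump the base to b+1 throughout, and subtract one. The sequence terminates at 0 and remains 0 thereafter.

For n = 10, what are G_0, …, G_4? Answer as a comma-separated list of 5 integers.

G_0=10  [base 2] 2^(2 + 1) + 2  →[2↦3]→  3^(3 + 1) + 3 = 84  −1 ⇒ G_1=83
G_1=83  [base 3] 3^(3 + 1) + 2  →[3↦4]→  4^(4 + 1) + 2 = 1026  −1 ⇒ G_2=1025
G_2=1025  [base 4] 4^(4 + 1) + 1  →[4↦5]→  5^(5 + 1) + 1 = 15626  −1 ⇒ G_3=15625
G_3=15625  [base 5] 5^(5 + 1)  →[5↦6]→  6^(6 + 1) = 279936  −1 ⇒ G_4=279935

10, 83, 1025, 15625, 279935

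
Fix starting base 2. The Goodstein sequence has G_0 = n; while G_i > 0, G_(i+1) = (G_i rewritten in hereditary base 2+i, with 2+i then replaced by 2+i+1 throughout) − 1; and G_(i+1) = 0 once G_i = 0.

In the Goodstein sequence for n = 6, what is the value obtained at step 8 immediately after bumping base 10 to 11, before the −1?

885776

G_0 = 6. HB_2(6) = 2^2 + 2. Bump = 30. G_1 = 29.
G_1 = 29. HB_3(29) = 3^3 + 2. Bump = 258. G_2 = 257.
G_2 = 257. HB_4(257) = 4^4 + 1. Bump = 3126. G_3 = 3125.
G_3 = 3125. HB_5(3125) = 5^5. Bump = 46656. G_4 = 46655.
G_4 = 46655. HB_6(46655) = 5·6^5 + 5·6^4 + 5·6^3 + 5·6^2 + 5·6 + 5. Bump = 98040. G_5 = 98039.
G_5 = 98039. HB_7(98039) = 5·7^5 + 5·7^4 + 5·7^3 + 5·7^2 + 5·7 + 4. Bump = 187244. G_6 = 187243.
G_6 = 187243. HB_8(187243) = 5·8^5 + 5·8^4 + 5·8^3 + 5·8^2 + 5·8 + 3. Bump = 332148. G_7 = 332147.
G_7 = 332147. HB_9(332147) = 5·9^5 + 5·9^4 + 5·9^3 + 5·9^2 + 5·9 + 2. Bump = 555552. G_8 = 555551.
G_8 = 555551. HB_10(555551) = 5·10^5 + 5·10^4 + 5·10^3 + 5·10^2 + 5·10 + 1. Bump = 885776. G_9 = 885775.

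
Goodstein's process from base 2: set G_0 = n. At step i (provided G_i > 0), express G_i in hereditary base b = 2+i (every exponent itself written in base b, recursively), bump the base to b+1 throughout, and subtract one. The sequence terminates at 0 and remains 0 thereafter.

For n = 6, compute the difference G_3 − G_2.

step 0: 6 = 2^2 + 2; sub 3 for 2: 3^3 + 3; = 30; G_1 = 30−1 = 29
step 1: 29 = 3^3 + 2; sub 4 for 3: 4^4 + 2; = 258; G_2 = 258−1 = 257
step 2: 257 = 4^4 + 1; sub 5 for 4: 5^5 + 1; = 3126; G_3 = 3126−1 = 3125

2868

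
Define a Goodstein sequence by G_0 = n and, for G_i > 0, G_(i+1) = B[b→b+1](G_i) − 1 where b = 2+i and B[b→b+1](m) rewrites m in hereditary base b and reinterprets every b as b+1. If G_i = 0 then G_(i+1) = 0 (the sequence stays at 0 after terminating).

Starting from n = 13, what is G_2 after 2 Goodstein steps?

13 —HB2→ 2^(2 + 1) + 2^2 + 1 —bump→ 3^(3 + 1) + 3^3 + 1 = 109 —(−1)→ 108
108 —HB3→ 3^(3 + 1) + 3^3 —bump→ 4^(4 + 1) + 4^4 = 1280 —(−1)→ 1279
1279 —HB4→ 4^(4 + 1) + 3·4^3 + 3·4^2 + 3·4 + 3 —bump→ 5^(5 + 1) + 3·5^3 + 3·5^2 + 3·5 + 3 = 16093 —(−1)→ 16092

1279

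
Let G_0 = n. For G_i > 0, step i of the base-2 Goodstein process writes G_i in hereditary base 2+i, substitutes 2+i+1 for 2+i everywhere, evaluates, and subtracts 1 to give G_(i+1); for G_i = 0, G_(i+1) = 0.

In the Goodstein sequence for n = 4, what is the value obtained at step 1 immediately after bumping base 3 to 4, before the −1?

42

4 —HB2→ 2^2 —bump→ 3^3 = 27 —(−1)→ 26
26 —HB3→ 2·3^2 + 2·3 + 2 —bump→ 2·4^2 + 2·4 + 2 = 42 —(−1)→ 41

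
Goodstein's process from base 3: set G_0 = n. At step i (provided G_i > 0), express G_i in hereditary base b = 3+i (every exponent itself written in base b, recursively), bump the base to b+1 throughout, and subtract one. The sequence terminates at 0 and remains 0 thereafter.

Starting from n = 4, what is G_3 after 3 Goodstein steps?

4 —HB3→ 3 + 1 —bump→ 4 + 1 = 5 —(−1)→ 4
4 —HB4→ 4 —bump→ 5 = 5 —(−1)→ 4
4 —HB5→ 4 —bump→ 4 = 4 —(−1)→ 3
3 —HB6→ 3 —bump→ 3 = 3 —(−1)→ 2

3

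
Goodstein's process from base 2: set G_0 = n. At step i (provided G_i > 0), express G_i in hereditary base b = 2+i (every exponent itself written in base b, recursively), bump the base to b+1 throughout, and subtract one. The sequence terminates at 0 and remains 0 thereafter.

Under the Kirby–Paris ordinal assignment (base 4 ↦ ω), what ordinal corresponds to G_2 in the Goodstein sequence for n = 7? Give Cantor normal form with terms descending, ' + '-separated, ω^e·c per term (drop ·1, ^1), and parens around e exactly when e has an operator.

base 2: 7 = 2^2 + 2 + 1; at 3: 3^3 + 3 + 1 = 31; next = 30
base 3: 30 = 3^3 + 3; at 4: 4^4 + 4 = 260; next = 259
base 4: 259 = 4^4 + 3; at 5: 5^5 + 3 = 3128; next = 3127

ω^ω + 3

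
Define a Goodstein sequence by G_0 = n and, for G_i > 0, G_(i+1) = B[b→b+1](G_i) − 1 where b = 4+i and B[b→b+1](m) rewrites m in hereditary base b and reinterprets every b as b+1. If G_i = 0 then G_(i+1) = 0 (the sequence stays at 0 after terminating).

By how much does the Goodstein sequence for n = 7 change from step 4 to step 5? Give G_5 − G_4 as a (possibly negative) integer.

(0) 7|_4 = 4 + 3 ↦ 5 + 3|_5 = 8 ⇒ 7
(1) 7|_5 = 5 + 2 ↦ 6 + 2|_6 = 8 ⇒ 7
(2) 7|_6 = 6 + 1 ↦ 7 + 1|_7 = 8 ⇒ 7
(3) 7|_7 = 7 ↦ 8|_8 = 8 ⇒ 7
(4) 7|_8 = 7 ↦ 7|_9 = 7 ⇒ 6

-1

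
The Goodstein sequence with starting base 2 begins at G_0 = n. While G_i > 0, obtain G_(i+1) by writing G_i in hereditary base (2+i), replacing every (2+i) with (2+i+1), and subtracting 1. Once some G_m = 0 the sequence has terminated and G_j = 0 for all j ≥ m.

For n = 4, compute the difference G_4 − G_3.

base 2: 4 = 2^2; at 3: 3^3 = 27; next = 26
base 3: 26 = 2·3^2 + 2·3 + 2; at 4: 2·4^2 + 2·4 + 2 = 42; next = 41
base 4: 41 = 2·4^2 + 2·4 + 1; at 5: 2·5^2 + 2·5 + 1 = 61; next = 60
base 5: 60 = 2·5^2 + 2·5; at 6: 2·6^2 + 2·6 = 84; next = 83

23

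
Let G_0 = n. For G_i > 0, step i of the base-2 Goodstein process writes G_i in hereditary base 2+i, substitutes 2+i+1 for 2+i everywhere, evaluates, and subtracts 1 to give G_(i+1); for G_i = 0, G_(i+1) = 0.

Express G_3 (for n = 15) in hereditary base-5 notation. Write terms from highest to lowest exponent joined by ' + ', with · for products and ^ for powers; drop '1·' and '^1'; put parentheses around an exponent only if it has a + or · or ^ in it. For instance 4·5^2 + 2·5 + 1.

5^(5 + 1) + 5^5 + 2

G_0=15  [base 2] 2^(2 + 1) + 2^2 + 2 + 1  →[2↦3]→  3^(3 + 1) + 3^3 + 3 + 1 = 112  −1 ⇒ G_1=111
G_1=111  [base 3] 3^(3 + 1) + 3^3 + 3  →[3↦4]→  4^(4 + 1) + 4^4 + 4 = 1284  −1 ⇒ G_2=1283
G_2=1283  [base 4] 4^(4 + 1) + 4^4 + 3  →[4↦5]→  5^(5 + 1) + 5^5 + 3 = 18753  −1 ⇒ G_3=18752
G_3=18752  [base 5] 5^(5 + 1) + 5^5 + 2  →[5↦6]→  6^(6 + 1) + 6^6 + 2 = 326594  −1 ⇒ G_4=326593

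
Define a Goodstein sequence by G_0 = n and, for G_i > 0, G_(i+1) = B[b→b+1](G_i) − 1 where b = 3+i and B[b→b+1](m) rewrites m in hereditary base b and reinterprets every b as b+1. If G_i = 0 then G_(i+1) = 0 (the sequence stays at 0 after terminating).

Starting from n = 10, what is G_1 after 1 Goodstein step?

base 3: 10 = 3^2 + 1; at 4: 4^2 + 1 = 17; next = 16
base 4: 16 = 4^2; at 5: 5^2 = 25; next = 24

16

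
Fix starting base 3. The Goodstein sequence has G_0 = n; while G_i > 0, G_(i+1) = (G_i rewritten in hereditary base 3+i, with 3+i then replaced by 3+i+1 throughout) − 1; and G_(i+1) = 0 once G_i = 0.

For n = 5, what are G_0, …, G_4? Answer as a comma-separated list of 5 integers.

5, 5, 5, 5, 4

5 —HB3→ 3 + 2 —bump→ 4 + 2 = 6 —(−1)→ 5
5 —HB4→ 4 + 1 —bump→ 5 + 1 = 6 —(−1)→ 5
5 —HB5→ 5 —bump→ 6 = 6 —(−1)→ 5
5 —HB6→ 5 —bump→ 5 = 5 —(−1)→ 4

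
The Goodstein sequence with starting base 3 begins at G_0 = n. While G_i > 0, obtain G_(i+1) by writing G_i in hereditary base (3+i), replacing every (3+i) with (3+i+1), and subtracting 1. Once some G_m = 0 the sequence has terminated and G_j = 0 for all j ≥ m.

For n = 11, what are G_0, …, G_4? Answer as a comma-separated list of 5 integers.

step 0: 11 = 3^2 + 2; sub 4 for 3: 4^2 + 2; = 18; G_1 = 18−1 = 17
step 1: 17 = 4^2 + 1; sub 5 for 4: 5^2 + 1; = 26; G_2 = 26−1 = 25
step 2: 25 = 5^2; sub 6 for 5: 6^2; = 36; G_3 = 36−1 = 35
step 3: 35 = 5·6 + 5; sub 7 for 6: 5·7 + 5; = 40; G_4 = 40−1 = 39

11, 17, 25, 35, 39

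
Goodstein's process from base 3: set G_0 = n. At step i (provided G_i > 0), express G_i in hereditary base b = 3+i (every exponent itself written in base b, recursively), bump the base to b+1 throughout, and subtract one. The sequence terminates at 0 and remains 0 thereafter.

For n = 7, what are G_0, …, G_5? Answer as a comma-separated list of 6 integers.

7, 8, 9, 9, 9, 9

base 3: 7 = 2·3 + 1; at 4: 2·4 + 1 = 9; next = 8
base 4: 8 = 2·4; at 5: 2·5 = 10; next = 9
base 5: 9 = 5 + 4; at 6: 6 + 4 = 10; next = 9
base 6: 9 = 6 + 3; at 7: 7 + 3 = 10; next = 9
base 7: 9 = 7 + 2; at 8: 8 + 2 = 10; next = 9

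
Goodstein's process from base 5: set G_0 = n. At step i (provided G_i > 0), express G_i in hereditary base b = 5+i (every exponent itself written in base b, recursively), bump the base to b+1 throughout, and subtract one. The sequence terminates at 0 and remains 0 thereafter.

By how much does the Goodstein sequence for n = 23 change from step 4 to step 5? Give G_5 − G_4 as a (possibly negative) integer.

G_0 = 23. HB_5(23) = 4·5 + 3. Bump = 27. G_1 = 26.
G_1 = 26. HB_6(26) = 4·6 + 2. Bump = 30. G_2 = 29.
G_2 = 29. HB_7(29) = 4·7 + 1. Bump = 33. G_3 = 32.
G_3 = 32. HB_8(32) = 4·8. Bump = 36. G_4 = 35.
G_4 = 35. HB_9(35) = 3·9 + 8. Bump = 38. G_5 = 37.

2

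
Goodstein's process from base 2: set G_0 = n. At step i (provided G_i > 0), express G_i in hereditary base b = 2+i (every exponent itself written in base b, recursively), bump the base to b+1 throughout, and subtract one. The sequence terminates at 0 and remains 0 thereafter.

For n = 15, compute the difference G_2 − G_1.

1172

G_0 = 15. HB_2(15) = 2^(2 + 1) + 2^2 + 2 + 1. Bump = 112. G_1 = 111.
G_1 = 111. HB_3(111) = 3^(3 + 1) + 3^3 + 3. Bump = 1284. G_2 = 1283.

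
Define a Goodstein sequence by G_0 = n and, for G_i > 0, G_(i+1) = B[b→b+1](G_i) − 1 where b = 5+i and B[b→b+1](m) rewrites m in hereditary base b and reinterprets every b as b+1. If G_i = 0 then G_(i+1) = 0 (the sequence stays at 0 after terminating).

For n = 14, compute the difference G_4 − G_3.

i=0: 14 = 2·5 + 4 (b=5); 5→6: 2·6 + 4 = 16; 16−1 = 15
i=1: 15 = 2·6 + 3 (b=6); 6→7: 2·7 + 3 = 17; 17−1 = 16
i=2: 16 = 2·7 + 2 (b=7); 7→8: 2·8 + 2 = 18; 18−1 = 17
i=3: 17 = 2·8 + 1 (b=8); 8→9: 2·9 + 1 = 19; 19−1 = 18

1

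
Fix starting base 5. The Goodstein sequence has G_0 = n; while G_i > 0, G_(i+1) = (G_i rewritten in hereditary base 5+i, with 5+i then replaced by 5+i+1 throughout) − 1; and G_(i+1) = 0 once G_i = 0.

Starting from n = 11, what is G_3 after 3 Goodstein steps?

13

base 5: 11 = 2·5 + 1; at 6: 2·6 + 1 = 13; next = 12
base 6: 12 = 2·6; at 7: 2·7 = 14; next = 13
base 7: 13 = 7 + 6; at 8: 8 + 6 = 14; next = 13
base 8: 13 = 8 + 5; at 9: 9 + 5 = 14; next = 13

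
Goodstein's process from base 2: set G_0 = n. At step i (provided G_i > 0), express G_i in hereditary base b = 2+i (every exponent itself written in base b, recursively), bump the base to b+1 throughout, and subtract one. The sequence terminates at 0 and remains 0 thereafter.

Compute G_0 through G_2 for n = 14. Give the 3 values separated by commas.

14, 110, 1281

base 2: 14 = 2^(2 + 1) + 2^2 + 2; at 3: 3^(3 + 1) + 3^3 + 3 = 111; next = 110
base 3: 110 = 3^(3 + 1) + 3^3 + 2; at 4: 4^(4 + 1) + 4^4 + 2 = 1282; next = 1281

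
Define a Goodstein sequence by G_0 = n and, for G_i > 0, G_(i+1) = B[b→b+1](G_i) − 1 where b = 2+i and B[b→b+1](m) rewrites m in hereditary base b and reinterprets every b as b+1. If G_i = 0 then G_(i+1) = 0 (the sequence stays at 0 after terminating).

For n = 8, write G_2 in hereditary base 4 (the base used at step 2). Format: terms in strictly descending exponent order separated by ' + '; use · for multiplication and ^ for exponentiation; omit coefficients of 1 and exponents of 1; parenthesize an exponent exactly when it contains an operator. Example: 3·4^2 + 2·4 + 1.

step 0: 8 = 2^(2 + 1); sub 3 for 2: 3^(3 + 1); = 81; G_1 = 81−1 = 80
step 1: 80 = 2·3^3 + 2·3^2 + 2·3 + 2; sub 4 for 3: 2·4^4 + 2·4^2 + 2·4 + 2; = 554; G_2 = 554−1 = 553
step 2: 553 = 2·4^4 + 2·4^2 + 2·4 + 1; sub 5 for 4: 2·5^5 + 2·5^2 + 2·5 + 1; = 6311; G_3 = 6311−1 = 6310

2·4^4 + 2·4^2 + 2·4 + 1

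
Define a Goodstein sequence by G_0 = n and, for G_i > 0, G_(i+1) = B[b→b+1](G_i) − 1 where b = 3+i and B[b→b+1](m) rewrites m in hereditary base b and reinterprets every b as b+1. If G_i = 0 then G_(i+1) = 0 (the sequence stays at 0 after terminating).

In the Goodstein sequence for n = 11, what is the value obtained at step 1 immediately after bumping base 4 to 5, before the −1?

26

base 3: 11 = 3^2 + 2; at 4: 4^2 + 2 = 18; next = 17
base 4: 17 = 4^2 + 1; at 5: 5^2 + 1 = 26; next = 25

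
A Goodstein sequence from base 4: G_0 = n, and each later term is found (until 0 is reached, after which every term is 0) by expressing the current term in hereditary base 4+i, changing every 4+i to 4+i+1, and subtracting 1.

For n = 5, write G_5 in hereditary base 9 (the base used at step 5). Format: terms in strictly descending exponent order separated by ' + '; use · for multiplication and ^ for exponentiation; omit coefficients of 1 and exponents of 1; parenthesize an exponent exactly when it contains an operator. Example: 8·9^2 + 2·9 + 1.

2

5 —HB4→ 4 + 1 —bump→ 5 + 1 = 6 —(−1)→ 5
5 —HB5→ 5 —bump→ 6 = 6 —(−1)→ 5
5 —HB6→ 5 —bump→ 5 = 5 —(−1)→ 4
4 —HB7→ 4 —bump→ 4 = 4 —(−1)→ 3
3 —HB8→ 3 —bump→ 3 = 3 —(−1)→ 2
2 —HB9→ 2 —bump→ 2 = 2 —(−1)→ 1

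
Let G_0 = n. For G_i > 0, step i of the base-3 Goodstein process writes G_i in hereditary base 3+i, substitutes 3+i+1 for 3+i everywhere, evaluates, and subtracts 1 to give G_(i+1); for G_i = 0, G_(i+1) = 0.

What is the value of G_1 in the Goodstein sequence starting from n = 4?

4

4 —HB3→ 3 + 1 —bump→ 4 + 1 = 5 —(−1)→ 4
4 —HB4→ 4 —bump→ 5 = 5 —(−1)→ 4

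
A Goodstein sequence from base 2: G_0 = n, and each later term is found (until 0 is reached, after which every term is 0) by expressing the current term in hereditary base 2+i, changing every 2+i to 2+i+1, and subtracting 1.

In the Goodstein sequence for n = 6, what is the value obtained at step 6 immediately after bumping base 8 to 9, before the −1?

332148

(0) 6|_2 = 2^2 + 2 ↦ 3^3 + 3|_3 = 30 ⇒ 29
(1) 29|_3 = 3^3 + 2 ↦ 4^4 + 2|_4 = 258 ⇒ 257
(2) 257|_4 = 4^4 + 1 ↦ 5^5 + 1|_5 = 3126 ⇒ 3125
(3) 3125|_5 = 5^5 ↦ 6^6|_6 = 46656 ⇒ 46655
(4) 46655|_6 = 5·6^5 + 5·6^4 + 5·6^3 + 5·6^2 + 5·6 + 5 ↦ 5·7^5 + 5·7^4 + 5·7^3 + 5·7^2 + 5·7 + 5|_7 = 98040 ⇒ 98039
(5) 98039|_7 = 5·7^5 + 5·7^4 + 5·7^3 + 5·7^2 + 5·7 + 4 ↦ 5·8^5 + 5·8^4 + 5·8^3 + 5·8^2 + 5·8 + 4|_8 = 187244 ⇒ 187243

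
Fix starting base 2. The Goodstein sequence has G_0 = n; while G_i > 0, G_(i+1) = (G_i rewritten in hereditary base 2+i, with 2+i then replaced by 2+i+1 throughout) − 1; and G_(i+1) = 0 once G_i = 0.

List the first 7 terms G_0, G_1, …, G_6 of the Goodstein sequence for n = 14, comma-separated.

(0) 14|_2 = 2^(2 + 1) + 2^2 + 2 ↦ 3^(3 + 1) + 3^3 + 3|_3 = 111 ⇒ 110
(1) 110|_3 = 3^(3 + 1) + 3^3 + 2 ↦ 4^(4 + 1) + 4^4 + 2|_4 = 1282 ⇒ 1281
(2) 1281|_4 = 4^(4 + 1) + 4^4 + 1 ↦ 5^(5 + 1) + 5^5 + 1|_5 = 18751 ⇒ 18750
(3) 18750|_5 = 5^(5 + 1) + 5^5 ↦ 6^(6 + 1) + 6^6|_6 = 326592 ⇒ 326591
(4) 326591|_6 = 6^(6 + 1) + 5·6^5 + 5·6^4 + 5·6^3 + 5·6^2 + 5·6 + 5 ↦ 7^(7 + 1) + 5·7^5 + 5·7^4 + 5·7^3 + 5·7^2 + 5·7 + 5|_7 = 5862841 ⇒ 5862840
(5) 5862840|_7 = 7^(7 + 1) + 5·7^5 + 5·7^4 + 5·7^3 + 5·7^2 + 5·7 + 4 ↦ 8^(8 + 1) + 5·8^5 + 5·8^4 + 5·8^3 + 5·8^2 + 5·8 + 4|_8 = 134404972 ⇒ 134404971

14, 110, 1281, 18750, 326591, 5862840, 134404971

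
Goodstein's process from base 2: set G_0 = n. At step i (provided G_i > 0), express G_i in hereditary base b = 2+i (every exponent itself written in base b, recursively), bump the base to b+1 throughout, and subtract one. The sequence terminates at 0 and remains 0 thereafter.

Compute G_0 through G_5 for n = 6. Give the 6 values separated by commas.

6, 29, 257, 3125, 46655, 98039

[0] 6 ≡ 2^2 + 2 (base 2). Lift 3: 30. −1: 29.
[1] 29 ≡ 3^3 + 2 (base 3). Lift 4: 258. −1: 257.
[2] 257 ≡ 4^4 + 1 (base 4). Lift 5: 3126. −1: 3125.
[3] 3125 ≡ 5^5 (base 5). Lift 6: 46656. −1: 46655.
[4] 46655 ≡ 5·6^5 + 5·6^4 + 5·6^3 + 5·6^2 + 5·6 + 5 (base 6). Lift 7: 98040. −1: 98039.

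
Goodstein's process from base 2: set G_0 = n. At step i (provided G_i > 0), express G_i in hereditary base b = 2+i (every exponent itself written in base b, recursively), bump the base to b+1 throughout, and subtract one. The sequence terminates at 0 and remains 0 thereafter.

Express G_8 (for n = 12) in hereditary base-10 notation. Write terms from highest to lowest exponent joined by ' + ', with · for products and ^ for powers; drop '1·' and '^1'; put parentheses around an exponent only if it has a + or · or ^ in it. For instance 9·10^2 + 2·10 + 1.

10^(10 + 1) + 2·10^2 + 10 + 1

base 2: 12 = 2^(2 + 1) + 2^2; at 3: 3^(3 + 1) + 3^3 = 108; next = 107
base 3: 107 = 3^(3 + 1) + 2·3^2 + 2·3 + 2; at 4: 4^(4 + 1) + 2·4^2 + 2·4 + 2 = 1066; next = 1065
base 4: 1065 = 4^(4 + 1) + 2·4^2 + 2·4 + 1; at 5: 5^(5 + 1) + 2·5^2 + 2·5 + 1 = 15686; next = 15685
base 5: 15685 = 5^(5 + 1) + 2·5^2 + 2·5; at 6: 6^(6 + 1) + 2·6^2 + 2·6 = 280020; next = 280019
base 6: 280019 = 6^(6 + 1) + 2·6^2 + 6 + 5; at 7: 7^(7 + 1) + 2·7^2 + 7 + 5 = 5764911; next = 5764910
base 7: 5764910 = 7^(7 + 1) + 2·7^2 + 7 + 4; at 8: 8^(8 + 1) + 2·8^2 + 8 + 4 = 134217868; next = 134217867
base 8: 134217867 = 8^(8 + 1) + 2·8^2 + 8 + 3; at 9: 9^(9 + 1) + 2·9^2 + 9 + 3 = 3486784575; next = 3486784574
base 9: 3486784574 = 9^(9 + 1) + 2·9^2 + 9 + 2; at 10: 10^(10 + 1) + 2·10^2 + 10 + 2 = 100000000212; next = 100000000211
base 10: 100000000211 = 10^(10 + 1) + 2·10^2 + 10 + 1; at 11: 11^(11 + 1) + 2·11^2 + 11 + 1 = 3138428376975; next = 3138428376974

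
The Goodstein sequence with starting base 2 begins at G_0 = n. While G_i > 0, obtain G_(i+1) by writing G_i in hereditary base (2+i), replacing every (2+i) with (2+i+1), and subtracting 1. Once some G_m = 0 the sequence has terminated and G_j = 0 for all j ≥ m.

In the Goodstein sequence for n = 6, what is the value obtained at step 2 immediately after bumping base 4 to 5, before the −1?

3126

(0) 6|_2 = 2^2 + 2 ↦ 3^3 + 3|_3 = 30 ⇒ 29
(1) 29|_3 = 3^3 + 2 ↦ 4^4 + 2|_4 = 258 ⇒ 257
(2) 257|_4 = 4^4 + 1 ↦ 5^5 + 1|_5 = 3126 ⇒ 3125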